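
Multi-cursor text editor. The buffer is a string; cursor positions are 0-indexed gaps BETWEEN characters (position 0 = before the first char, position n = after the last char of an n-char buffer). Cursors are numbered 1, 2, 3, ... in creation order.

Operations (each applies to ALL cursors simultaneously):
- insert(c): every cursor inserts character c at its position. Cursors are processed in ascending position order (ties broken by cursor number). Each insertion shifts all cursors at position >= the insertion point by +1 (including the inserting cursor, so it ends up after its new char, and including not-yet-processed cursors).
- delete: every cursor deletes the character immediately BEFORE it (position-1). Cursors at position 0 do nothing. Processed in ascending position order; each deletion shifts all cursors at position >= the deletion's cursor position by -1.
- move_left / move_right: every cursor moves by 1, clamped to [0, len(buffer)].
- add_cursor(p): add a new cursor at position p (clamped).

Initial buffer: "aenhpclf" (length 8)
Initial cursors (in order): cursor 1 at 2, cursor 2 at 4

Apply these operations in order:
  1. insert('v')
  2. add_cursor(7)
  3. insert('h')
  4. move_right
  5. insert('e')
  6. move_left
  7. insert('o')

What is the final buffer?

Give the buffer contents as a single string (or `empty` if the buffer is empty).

After op 1 (insert('v')): buffer="aevnhvpclf" (len 10), cursors c1@3 c2@6, authorship ..1..2....
After op 2 (add_cursor(7)): buffer="aevnhvpclf" (len 10), cursors c1@3 c2@6 c3@7, authorship ..1..2....
After op 3 (insert('h')): buffer="aevhnhvhphclf" (len 13), cursors c1@4 c2@8 c3@10, authorship ..11..22.3...
After op 4 (move_right): buffer="aevhnhvhphclf" (len 13), cursors c1@5 c2@9 c3@11, authorship ..11..22.3...
After op 5 (insert('e')): buffer="aevhnehvhpehcelf" (len 16), cursors c1@6 c2@11 c3@14, authorship ..11.1.22.23.3..
After op 6 (move_left): buffer="aevhnehvhpehcelf" (len 16), cursors c1@5 c2@10 c3@13, authorship ..11.1.22.23.3..
After op 7 (insert('o')): buffer="aevhnoehvhpoehcoelf" (len 19), cursors c1@6 c2@12 c3@16, authorship ..11.11.22.223.33..

Answer: aevhnoehvhpoehcoelf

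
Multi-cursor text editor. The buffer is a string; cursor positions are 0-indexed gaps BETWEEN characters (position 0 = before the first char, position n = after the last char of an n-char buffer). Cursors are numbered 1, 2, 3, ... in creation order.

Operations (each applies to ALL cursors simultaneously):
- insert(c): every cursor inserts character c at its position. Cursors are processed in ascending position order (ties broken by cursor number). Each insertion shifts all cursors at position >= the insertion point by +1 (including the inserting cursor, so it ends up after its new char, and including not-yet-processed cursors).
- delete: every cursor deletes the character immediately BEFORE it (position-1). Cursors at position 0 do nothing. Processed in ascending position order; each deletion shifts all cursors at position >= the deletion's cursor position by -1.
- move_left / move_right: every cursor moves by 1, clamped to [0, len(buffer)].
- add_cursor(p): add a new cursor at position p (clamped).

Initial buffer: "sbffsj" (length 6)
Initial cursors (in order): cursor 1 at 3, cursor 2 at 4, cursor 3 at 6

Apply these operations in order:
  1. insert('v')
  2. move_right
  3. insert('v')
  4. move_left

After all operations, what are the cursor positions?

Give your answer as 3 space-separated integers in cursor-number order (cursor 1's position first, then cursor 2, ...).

After op 1 (insert('v')): buffer="sbfvfvsjv" (len 9), cursors c1@4 c2@6 c3@9, authorship ...1.2..3
After op 2 (move_right): buffer="sbfvfvsjv" (len 9), cursors c1@5 c2@7 c3@9, authorship ...1.2..3
After op 3 (insert('v')): buffer="sbfvfvvsvjvv" (len 12), cursors c1@6 c2@9 c3@12, authorship ...1.12.2.33
After op 4 (move_left): buffer="sbfvfvvsvjvv" (len 12), cursors c1@5 c2@8 c3@11, authorship ...1.12.2.33

Answer: 5 8 11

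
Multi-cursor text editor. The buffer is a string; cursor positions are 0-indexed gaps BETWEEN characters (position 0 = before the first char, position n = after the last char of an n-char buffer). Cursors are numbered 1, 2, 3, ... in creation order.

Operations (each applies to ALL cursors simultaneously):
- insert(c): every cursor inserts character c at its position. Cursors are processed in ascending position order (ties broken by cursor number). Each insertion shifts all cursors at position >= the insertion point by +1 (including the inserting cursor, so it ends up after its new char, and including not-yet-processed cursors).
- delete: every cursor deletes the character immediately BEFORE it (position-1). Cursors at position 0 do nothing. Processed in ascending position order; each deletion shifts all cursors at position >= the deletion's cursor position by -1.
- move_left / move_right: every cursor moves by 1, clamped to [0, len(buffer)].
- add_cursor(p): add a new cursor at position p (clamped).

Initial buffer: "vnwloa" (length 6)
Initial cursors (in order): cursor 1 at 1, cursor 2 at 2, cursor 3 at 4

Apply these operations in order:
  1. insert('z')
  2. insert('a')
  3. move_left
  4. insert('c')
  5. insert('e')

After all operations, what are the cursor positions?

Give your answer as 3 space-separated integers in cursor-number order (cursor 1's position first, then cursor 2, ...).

After op 1 (insert('z')): buffer="vznzwlzoa" (len 9), cursors c1@2 c2@4 c3@7, authorship .1.2..3..
After op 2 (insert('a')): buffer="vzanzawlzaoa" (len 12), cursors c1@3 c2@6 c3@10, authorship .11.22..33..
After op 3 (move_left): buffer="vzanzawlzaoa" (len 12), cursors c1@2 c2@5 c3@9, authorship .11.22..33..
After op 4 (insert('c')): buffer="vzcanzcawlzcaoa" (len 15), cursors c1@3 c2@7 c3@12, authorship .111.222..333..
After op 5 (insert('e')): buffer="vzceanzceawlzceaoa" (len 18), cursors c1@4 c2@9 c3@15, authorship .1111.2222..3333..

Answer: 4 9 15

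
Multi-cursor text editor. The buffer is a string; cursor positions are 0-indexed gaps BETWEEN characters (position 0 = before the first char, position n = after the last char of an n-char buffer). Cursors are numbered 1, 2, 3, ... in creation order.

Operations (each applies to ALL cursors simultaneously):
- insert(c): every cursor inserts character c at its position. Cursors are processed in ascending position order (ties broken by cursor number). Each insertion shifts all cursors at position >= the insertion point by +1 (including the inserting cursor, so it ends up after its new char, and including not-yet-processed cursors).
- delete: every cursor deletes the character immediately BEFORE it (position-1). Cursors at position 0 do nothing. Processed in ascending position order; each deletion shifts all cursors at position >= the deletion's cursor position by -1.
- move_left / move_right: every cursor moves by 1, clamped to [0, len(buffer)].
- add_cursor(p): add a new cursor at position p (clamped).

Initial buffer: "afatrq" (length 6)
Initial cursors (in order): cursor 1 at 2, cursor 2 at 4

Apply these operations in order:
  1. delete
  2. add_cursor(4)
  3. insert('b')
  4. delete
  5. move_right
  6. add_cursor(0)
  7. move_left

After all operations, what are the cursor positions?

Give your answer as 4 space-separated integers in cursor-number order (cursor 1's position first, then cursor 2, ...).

Answer: 1 2 3 0

Derivation:
After op 1 (delete): buffer="aarq" (len 4), cursors c1@1 c2@2, authorship ....
After op 2 (add_cursor(4)): buffer="aarq" (len 4), cursors c1@1 c2@2 c3@4, authorship ....
After op 3 (insert('b')): buffer="ababrqb" (len 7), cursors c1@2 c2@4 c3@7, authorship .1.2..3
After op 4 (delete): buffer="aarq" (len 4), cursors c1@1 c2@2 c3@4, authorship ....
After op 5 (move_right): buffer="aarq" (len 4), cursors c1@2 c2@3 c3@4, authorship ....
After op 6 (add_cursor(0)): buffer="aarq" (len 4), cursors c4@0 c1@2 c2@3 c3@4, authorship ....
After op 7 (move_left): buffer="aarq" (len 4), cursors c4@0 c1@1 c2@2 c3@3, authorship ....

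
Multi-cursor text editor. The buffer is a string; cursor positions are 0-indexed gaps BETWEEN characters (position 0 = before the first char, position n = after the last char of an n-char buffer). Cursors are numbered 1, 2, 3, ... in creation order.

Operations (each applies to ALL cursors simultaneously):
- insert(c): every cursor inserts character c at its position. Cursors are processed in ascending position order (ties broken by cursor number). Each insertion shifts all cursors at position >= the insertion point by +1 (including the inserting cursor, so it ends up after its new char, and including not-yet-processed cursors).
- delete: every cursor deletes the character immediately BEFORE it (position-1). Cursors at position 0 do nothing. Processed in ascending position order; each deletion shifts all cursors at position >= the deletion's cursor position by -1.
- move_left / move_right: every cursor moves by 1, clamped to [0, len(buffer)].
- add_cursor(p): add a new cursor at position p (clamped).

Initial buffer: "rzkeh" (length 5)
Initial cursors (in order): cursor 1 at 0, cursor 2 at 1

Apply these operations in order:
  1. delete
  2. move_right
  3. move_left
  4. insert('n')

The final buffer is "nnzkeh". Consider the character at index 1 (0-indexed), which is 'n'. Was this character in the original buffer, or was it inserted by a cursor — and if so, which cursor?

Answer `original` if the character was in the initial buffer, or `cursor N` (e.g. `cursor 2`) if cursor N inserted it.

After op 1 (delete): buffer="zkeh" (len 4), cursors c1@0 c2@0, authorship ....
After op 2 (move_right): buffer="zkeh" (len 4), cursors c1@1 c2@1, authorship ....
After op 3 (move_left): buffer="zkeh" (len 4), cursors c1@0 c2@0, authorship ....
After op 4 (insert('n')): buffer="nnzkeh" (len 6), cursors c1@2 c2@2, authorship 12....
Authorship (.=original, N=cursor N): 1 2 . . . .
Index 1: author = 2

Answer: cursor 2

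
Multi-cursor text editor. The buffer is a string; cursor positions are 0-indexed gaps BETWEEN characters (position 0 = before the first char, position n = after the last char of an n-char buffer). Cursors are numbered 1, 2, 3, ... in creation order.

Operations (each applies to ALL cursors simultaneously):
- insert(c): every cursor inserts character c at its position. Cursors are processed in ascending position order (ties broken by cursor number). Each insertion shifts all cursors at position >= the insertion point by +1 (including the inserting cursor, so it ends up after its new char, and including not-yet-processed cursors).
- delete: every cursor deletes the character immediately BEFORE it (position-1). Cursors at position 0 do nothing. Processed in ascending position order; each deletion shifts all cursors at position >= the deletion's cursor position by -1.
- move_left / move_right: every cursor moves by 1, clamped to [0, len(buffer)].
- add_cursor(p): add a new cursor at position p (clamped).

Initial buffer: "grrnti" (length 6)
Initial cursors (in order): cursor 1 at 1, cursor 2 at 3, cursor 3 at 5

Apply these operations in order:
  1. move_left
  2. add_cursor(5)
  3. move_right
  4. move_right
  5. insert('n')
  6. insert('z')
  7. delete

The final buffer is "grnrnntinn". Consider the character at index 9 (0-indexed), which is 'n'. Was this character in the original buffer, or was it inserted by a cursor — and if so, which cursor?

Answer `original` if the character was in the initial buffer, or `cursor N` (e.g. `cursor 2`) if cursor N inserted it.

Answer: cursor 4

Derivation:
After op 1 (move_left): buffer="grrnti" (len 6), cursors c1@0 c2@2 c3@4, authorship ......
After op 2 (add_cursor(5)): buffer="grrnti" (len 6), cursors c1@0 c2@2 c3@4 c4@5, authorship ......
After op 3 (move_right): buffer="grrnti" (len 6), cursors c1@1 c2@3 c3@5 c4@6, authorship ......
After op 4 (move_right): buffer="grrnti" (len 6), cursors c1@2 c2@4 c3@6 c4@6, authorship ......
After op 5 (insert('n')): buffer="grnrnntinn" (len 10), cursors c1@3 c2@6 c3@10 c4@10, authorship ..1..2..34
After op 6 (insert('z')): buffer="grnzrnnztinnzz" (len 14), cursors c1@4 c2@8 c3@14 c4@14, authorship ..11..22..3434
After op 7 (delete): buffer="grnrnntinn" (len 10), cursors c1@3 c2@6 c3@10 c4@10, authorship ..1..2..34
Authorship (.=original, N=cursor N): . . 1 . . 2 . . 3 4
Index 9: author = 4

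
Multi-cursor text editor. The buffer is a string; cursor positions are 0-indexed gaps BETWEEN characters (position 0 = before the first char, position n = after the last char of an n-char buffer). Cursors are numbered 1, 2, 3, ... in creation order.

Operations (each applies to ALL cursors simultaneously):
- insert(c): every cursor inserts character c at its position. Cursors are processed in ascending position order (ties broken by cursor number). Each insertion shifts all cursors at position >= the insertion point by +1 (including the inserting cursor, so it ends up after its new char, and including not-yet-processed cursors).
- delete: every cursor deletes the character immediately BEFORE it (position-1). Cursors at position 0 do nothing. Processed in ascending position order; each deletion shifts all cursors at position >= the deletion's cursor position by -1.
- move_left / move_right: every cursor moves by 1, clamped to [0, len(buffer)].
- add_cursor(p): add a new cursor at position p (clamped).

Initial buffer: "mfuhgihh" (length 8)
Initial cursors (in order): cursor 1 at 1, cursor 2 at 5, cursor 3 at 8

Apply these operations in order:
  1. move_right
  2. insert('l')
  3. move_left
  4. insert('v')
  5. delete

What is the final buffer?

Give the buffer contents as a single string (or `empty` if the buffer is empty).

Answer: mfluhgilhhl

Derivation:
After op 1 (move_right): buffer="mfuhgihh" (len 8), cursors c1@2 c2@6 c3@8, authorship ........
After op 2 (insert('l')): buffer="mfluhgilhhl" (len 11), cursors c1@3 c2@8 c3@11, authorship ..1....2..3
After op 3 (move_left): buffer="mfluhgilhhl" (len 11), cursors c1@2 c2@7 c3@10, authorship ..1....2..3
After op 4 (insert('v')): buffer="mfvluhgivlhhvl" (len 14), cursors c1@3 c2@9 c3@13, authorship ..11....22..33
After op 5 (delete): buffer="mfluhgilhhl" (len 11), cursors c1@2 c2@7 c3@10, authorship ..1....2..3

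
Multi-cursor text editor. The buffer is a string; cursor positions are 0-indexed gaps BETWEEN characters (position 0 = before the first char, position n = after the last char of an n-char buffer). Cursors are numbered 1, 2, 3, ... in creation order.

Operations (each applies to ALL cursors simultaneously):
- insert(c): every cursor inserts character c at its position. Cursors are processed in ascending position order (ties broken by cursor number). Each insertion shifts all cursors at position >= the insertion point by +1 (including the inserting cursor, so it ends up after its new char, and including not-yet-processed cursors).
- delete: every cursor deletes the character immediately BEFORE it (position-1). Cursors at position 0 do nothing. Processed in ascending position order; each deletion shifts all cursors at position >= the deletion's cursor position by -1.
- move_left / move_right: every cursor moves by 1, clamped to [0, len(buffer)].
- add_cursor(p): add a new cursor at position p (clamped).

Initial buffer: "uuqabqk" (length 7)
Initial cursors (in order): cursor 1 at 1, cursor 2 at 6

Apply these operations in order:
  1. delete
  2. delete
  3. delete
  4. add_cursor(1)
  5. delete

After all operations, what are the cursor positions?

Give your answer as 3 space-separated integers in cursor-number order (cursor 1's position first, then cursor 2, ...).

After op 1 (delete): buffer="uqabk" (len 5), cursors c1@0 c2@4, authorship .....
After op 2 (delete): buffer="uqak" (len 4), cursors c1@0 c2@3, authorship ....
After op 3 (delete): buffer="uqk" (len 3), cursors c1@0 c2@2, authorship ...
After op 4 (add_cursor(1)): buffer="uqk" (len 3), cursors c1@0 c3@1 c2@2, authorship ...
After op 5 (delete): buffer="k" (len 1), cursors c1@0 c2@0 c3@0, authorship .

Answer: 0 0 0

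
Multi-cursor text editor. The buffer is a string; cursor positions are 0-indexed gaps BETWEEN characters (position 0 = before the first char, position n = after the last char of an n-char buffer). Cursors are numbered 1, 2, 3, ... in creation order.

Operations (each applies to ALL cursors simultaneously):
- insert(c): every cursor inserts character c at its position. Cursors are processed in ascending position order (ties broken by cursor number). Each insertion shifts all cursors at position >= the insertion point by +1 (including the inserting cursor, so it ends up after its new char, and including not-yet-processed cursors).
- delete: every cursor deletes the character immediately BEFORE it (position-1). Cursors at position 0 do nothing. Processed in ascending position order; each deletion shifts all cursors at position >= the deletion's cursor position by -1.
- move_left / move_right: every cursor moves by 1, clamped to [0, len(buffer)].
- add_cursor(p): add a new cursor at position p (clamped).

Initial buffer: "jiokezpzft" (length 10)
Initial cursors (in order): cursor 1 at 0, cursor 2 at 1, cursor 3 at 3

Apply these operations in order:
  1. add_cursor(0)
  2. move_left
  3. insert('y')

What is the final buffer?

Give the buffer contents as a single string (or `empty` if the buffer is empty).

Answer: yyyjiyokezpzft

Derivation:
After op 1 (add_cursor(0)): buffer="jiokezpzft" (len 10), cursors c1@0 c4@0 c2@1 c3@3, authorship ..........
After op 2 (move_left): buffer="jiokezpzft" (len 10), cursors c1@0 c2@0 c4@0 c3@2, authorship ..........
After op 3 (insert('y')): buffer="yyyjiyokezpzft" (len 14), cursors c1@3 c2@3 c4@3 c3@6, authorship 124..3........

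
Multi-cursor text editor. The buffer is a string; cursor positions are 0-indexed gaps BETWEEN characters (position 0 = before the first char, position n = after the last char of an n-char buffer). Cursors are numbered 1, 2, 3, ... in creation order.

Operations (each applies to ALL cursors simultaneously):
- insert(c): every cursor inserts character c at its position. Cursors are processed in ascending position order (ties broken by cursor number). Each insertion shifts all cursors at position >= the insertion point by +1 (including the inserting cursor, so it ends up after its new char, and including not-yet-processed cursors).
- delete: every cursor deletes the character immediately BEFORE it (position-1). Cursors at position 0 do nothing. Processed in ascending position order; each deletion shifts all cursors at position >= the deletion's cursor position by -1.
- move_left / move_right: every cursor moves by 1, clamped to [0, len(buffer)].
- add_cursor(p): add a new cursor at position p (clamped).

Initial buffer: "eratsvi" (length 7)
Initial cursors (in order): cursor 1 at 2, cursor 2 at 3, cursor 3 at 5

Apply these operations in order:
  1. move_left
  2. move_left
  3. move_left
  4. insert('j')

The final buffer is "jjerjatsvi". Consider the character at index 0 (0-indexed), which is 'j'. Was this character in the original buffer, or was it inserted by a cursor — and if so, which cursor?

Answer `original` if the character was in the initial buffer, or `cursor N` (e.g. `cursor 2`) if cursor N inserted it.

Answer: cursor 1

Derivation:
After op 1 (move_left): buffer="eratsvi" (len 7), cursors c1@1 c2@2 c3@4, authorship .......
After op 2 (move_left): buffer="eratsvi" (len 7), cursors c1@0 c2@1 c3@3, authorship .......
After op 3 (move_left): buffer="eratsvi" (len 7), cursors c1@0 c2@0 c3@2, authorship .......
After op 4 (insert('j')): buffer="jjerjatsvi" (len 10), cursors c1@2 c2@2 c3@5, authorship 12..3.....
Authorship (.=original, N=cursor N): 1 2 . . 3 . . . . .
Index 0: author = 1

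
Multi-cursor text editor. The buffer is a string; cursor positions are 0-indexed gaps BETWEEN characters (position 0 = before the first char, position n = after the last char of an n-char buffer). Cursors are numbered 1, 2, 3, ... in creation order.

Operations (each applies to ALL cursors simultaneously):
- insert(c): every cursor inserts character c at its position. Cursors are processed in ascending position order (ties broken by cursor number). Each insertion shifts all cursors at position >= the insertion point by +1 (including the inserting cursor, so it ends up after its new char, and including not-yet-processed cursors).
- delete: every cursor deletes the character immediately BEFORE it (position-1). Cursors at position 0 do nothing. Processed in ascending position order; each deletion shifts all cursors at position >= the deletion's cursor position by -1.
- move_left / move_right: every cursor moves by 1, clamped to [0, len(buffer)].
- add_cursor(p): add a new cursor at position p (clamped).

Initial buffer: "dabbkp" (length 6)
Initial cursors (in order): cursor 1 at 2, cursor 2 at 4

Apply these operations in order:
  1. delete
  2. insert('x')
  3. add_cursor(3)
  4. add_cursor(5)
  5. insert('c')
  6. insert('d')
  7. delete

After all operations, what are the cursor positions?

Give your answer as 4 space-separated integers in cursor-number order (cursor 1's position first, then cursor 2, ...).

Answer: 3 7 5 9

Derivation:
After op 1 (delete): buffer="dbkp" (len 4), cursors c1@1 c2@2, authorship ....
After op 2 (insert('x')): buffer="dxbxkp" (len 6), cursors c1@2 c2@4, authorship .1.2..
After op 3 (add_cursor(3)): buffer="dxbxkp" (len 6), cursors c1@2 c3@3 c2@4, authorship .1.2..
After op 4 (add_cursor(5)): buffer="dxbxkp" (len 6), cursors c1@2 c3@3 c2@4 c4@5, authorship .1.2..
After op 5 (insert('c')): buffer="dxcbcxckcp" (len 10), cursors c1@3 c3@5 c2@7 c4@9, authorship .11.322.4.
After op 6 (insert('d')): buffer="dxcdbcdxcdkcdp" (len 14), cursors c1@4 c3@7 c2@10 c4@13, authorship .111.33222.44.
After op 7 (delete): buffer="dxcbcxckcp" (len 10), cursors c1@3 c3@5 c2@7 c4@9, authorship .11.322.4.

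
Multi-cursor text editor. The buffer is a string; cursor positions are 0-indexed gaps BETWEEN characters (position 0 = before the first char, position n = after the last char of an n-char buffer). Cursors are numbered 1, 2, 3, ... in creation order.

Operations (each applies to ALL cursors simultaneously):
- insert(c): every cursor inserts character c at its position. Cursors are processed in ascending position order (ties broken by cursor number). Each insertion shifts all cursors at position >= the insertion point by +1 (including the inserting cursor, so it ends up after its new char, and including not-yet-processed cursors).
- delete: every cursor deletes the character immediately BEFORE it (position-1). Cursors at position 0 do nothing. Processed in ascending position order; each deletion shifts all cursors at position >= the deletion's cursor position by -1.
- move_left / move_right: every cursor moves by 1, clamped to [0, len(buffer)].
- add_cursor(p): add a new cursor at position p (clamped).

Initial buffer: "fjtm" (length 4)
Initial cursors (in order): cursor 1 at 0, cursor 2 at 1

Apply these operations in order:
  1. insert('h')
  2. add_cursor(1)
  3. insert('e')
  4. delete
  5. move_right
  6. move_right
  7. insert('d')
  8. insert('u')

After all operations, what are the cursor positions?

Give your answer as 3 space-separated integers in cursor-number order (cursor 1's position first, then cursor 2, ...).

Answer: 7 11 7

Derivation:
After op 1 (insert('h')): buffer="hfhjtm" (len 6), cursors c1@1 c2@3, authorship 1.2...
After op 2 (add_cursor(1)): buffer="hfhjtm" (len 6), cursors c1@1 c3@1 c2@3, authorship 1.2...
After op 3 (insert('e')): buffer="heefhejtm" (len 9), cursors c1@3 c3@3 c2@6, authorship 113.22...
After op 4 (delete): buffer="hfhjtm" (len 6), cursors c1@1 c3@1 c2@3, authorship 1.2...
After op 5 (move_right): buffer="hfhjtm" (len 6), cursors c1@2 c3@2 c2@4, authorship 1.2...
After op 6 (move_right): buffer="hfhjtm" (len 6), cursors c1@3 c3@3 c2@5, authorship 1.2...
After op 7 (insert('d')): buffer="hfhddjtdm" (len 9), cursors c1@5 c3@5 c2@8, authorship 1.213..2.
After op 8 (insert('u')): buffer="hfhdduujtdum" (len 12), cursors c1@7 c3@7 c2@11, authorship 1.21313..22.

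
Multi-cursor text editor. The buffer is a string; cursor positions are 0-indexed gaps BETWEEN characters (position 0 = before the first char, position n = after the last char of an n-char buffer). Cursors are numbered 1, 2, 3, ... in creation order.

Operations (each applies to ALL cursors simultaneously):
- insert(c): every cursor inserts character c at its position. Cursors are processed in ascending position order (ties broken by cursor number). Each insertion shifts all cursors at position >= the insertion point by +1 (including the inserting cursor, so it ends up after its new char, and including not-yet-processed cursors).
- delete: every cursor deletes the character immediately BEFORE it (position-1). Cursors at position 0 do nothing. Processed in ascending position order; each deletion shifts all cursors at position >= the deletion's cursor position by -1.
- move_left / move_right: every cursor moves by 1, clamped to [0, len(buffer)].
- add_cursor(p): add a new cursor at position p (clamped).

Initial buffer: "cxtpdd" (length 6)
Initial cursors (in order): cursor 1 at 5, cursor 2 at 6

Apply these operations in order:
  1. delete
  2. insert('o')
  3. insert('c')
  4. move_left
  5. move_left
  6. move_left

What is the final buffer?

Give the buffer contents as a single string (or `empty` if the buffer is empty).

After op 1 (delete): buffer="cxtp" (len 4), cursors c1@4 c2@4, authorship ....
After op 2 (insert('o')): buffer="cxtpoo" (len 6), cursors c1@6 c2@6, authorship ....12
After op 3 (insert('c')): buffer="cxtpoocc" (len 8), cursors c1@8 c2@8, authorship ....1212
After op 4 (move_left): buffer="cxtpoocc" (len 8), cursors c1@7 c2@7, authorship ....1212
After op 5 (move_left): buffer="cxtpoocc" (len 8), cursors c1@6 c2@6, authorship ....1212
After op 6 (move_left): buffer="cxtpoocc" (len 8), cursors c1@5 c2@5, authorship ....1212

Answer: cxtpoocc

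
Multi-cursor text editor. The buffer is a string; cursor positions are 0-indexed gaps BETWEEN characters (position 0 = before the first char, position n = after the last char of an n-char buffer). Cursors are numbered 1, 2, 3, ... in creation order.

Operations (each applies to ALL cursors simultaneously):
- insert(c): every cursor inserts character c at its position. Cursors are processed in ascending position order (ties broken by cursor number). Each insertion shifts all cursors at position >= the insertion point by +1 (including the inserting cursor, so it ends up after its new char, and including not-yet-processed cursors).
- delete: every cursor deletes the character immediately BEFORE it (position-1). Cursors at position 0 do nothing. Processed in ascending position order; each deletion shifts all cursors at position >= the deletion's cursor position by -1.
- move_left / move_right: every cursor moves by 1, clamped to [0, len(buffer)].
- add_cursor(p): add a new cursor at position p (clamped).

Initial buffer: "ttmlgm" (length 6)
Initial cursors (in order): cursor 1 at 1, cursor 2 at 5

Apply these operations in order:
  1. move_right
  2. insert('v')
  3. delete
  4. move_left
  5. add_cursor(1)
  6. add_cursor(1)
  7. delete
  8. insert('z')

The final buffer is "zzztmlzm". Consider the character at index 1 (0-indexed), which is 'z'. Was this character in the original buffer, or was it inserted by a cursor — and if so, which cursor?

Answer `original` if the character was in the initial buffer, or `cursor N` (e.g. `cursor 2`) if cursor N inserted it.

Answer: cursor 3

Derivation:
After op 1 (move_right): buffer="ttmlgm" (len 6), cursors c1@2 c2@6, authorship ......
After op 2 (insert('v')): buffer="ttvmlgmv" (len 8), cursors c1@3 c2@8, authorship ..1....2
After op 3 (delete): buffer="ttmlgm" (len 6), cursors c1@2 c2@6, authorship ......
After op 4 (move_left): buffer="ttmlgm" (len 6), cursors c1@1 c2@5, authorship ......
After op 5 (add_cursor(1)): buffer="ttmlgm" (len 6), cursors c1@1 c3@1 c2@5, authorship ......
After op 6 (add_cursor(1)): buffer="ttmlgm" (len 6), cursors c1@1 c3@1 c4@1 c2@5, authorship ......
After op 7 (delete): buffer="tmlm" (len 4), cursors c1@0 c3@0 c4@0 c2@3, authorship ....
After op 8 (insert('z')): buffer="zzztmlzm" (len 8), cursors c1@3 c3@3 c4@3 c2@7, authorship 134...2.
Authorship (.=original, N=cursor N): 1 3 4 . . . 2 .
Index 1: author = 3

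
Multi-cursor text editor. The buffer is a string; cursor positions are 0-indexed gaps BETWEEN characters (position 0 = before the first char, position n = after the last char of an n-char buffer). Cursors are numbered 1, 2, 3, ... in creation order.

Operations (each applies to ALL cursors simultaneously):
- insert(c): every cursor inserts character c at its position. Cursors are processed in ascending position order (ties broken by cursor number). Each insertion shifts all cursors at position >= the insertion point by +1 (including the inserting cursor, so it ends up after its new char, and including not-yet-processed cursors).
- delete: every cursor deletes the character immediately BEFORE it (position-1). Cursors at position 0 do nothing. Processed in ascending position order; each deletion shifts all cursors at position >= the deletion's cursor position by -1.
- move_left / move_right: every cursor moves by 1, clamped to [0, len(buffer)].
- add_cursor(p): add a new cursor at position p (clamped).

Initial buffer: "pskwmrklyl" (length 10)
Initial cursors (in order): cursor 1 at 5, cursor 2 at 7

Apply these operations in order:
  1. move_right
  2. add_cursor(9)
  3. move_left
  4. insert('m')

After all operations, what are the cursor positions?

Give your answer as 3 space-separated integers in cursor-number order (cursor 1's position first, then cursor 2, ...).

Answer: 6 9 11

Derivation:
After op 1 (move_right): buffer="pskwmrklyl" (len 10), cursors c1@6 c2@8, authorship ..........
After op 2 (add_cursor(9)): buffer="pskwmrklyl" (len 10), cursors c1@6 c2@8 c3@9, authorship ..........
After op 3 (move_left): buffer="pskwmrklyl" (len 10), cursors c1@5 c2@7 c3@8, authorship ..........
After op 4 (insert('m')): buffer="pskwmmrkmlmyl" (len 13), cursors c1@6 c2@9 c3@11, authorship .....1..2.3..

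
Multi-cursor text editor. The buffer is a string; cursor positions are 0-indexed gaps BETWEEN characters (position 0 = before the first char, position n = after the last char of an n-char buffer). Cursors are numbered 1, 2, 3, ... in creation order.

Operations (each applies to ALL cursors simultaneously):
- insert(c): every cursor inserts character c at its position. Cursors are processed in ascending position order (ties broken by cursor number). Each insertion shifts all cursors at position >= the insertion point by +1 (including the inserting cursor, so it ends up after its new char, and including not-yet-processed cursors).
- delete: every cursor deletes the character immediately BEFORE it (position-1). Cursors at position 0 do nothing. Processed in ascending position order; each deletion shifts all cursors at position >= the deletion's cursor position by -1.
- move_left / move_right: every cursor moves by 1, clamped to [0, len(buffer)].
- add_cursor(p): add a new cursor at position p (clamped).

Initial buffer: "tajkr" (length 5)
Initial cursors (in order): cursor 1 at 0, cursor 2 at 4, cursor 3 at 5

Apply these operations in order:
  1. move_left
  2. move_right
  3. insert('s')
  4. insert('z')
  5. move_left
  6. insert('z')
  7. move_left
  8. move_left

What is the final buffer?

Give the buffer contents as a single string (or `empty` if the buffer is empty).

After op 1 (move_left): buffer="tajkr" (len 5), cursors c1@0 c2@3 c3@4, authorship .....
After op 2 (move_right): buffer="tajkr" (len 5), cursors c1@1 c2@4 c3@5, authorship .....
After op 3 (insert('s')): buffer="tsajksrs" (len 8), cursors c1@2 c2@6 c3@8, authorship .1...2.3
After op 4 (insert('z')): buffer="tszajkszrsz" (len 11), cursors c1@3 c2@8 c3@11, authorship .11...22.33
After op 5 (move_left): buffer="tszajkszrsz" (len 11), cursors c1@2 c2@7 c3@10, authorship .11...22.33
After op 6 (insert('z')): buffer="tszzajkszzrszz" (len 14), cursors c1@3 c2@9 c3@13, authorship .111...222.333
After op 7 (move_left): buffer="tszzajkszzrszz" (len 14), cursors c1@2 c2@8 c3@12, authorship .111...222.333
After op 8 (move_left): buffer="tszzajkszzrszz" (len 14), cursors c1@1 c2@7 c3@11, authorship .111...222.333

Answer: tszzajkszzrszz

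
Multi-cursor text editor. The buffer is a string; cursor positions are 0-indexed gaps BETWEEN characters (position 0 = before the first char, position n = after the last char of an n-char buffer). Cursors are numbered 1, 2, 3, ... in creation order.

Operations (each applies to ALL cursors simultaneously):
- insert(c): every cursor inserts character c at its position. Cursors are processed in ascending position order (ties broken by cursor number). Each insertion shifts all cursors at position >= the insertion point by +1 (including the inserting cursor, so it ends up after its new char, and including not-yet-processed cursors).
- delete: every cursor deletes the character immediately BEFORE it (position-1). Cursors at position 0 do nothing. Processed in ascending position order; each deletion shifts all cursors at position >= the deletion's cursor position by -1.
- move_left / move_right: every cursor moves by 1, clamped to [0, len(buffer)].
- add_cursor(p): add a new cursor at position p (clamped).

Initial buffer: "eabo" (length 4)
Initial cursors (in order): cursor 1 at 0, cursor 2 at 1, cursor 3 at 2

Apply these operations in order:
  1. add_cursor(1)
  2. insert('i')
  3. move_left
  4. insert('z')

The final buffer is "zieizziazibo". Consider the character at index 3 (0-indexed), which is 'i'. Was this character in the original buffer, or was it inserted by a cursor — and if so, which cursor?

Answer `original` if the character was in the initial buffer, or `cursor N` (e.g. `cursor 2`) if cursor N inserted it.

After op 1 (add_cursor(1)): buffer="eabo" (len 4), cursors c1@0 c2@1 c4@1 c3@2, authorship ....
After op 2 (insert('i')): buffer="ieiiaibo" (len 8), cursors c1@1 c2@4 c4@4 c3@6, authorship 1.24.3..
After op 3 (move_left): buffer="ieiiaibo" (len 8), cursors c1@0 c2@3 c4@3 c3@5, authorship 1.24.3..
After op 4 (insert('z')): buffer="zieizziazibo" (len 12), cursors c1@1 c2@6 c4@6 c3@9, authorship 11.2244.33..
Authorship (.=original, N=cursor N): 1 1 . 2 2 4 4 . 3 3 . .
Index 3: author = 2

Answer: cursor 2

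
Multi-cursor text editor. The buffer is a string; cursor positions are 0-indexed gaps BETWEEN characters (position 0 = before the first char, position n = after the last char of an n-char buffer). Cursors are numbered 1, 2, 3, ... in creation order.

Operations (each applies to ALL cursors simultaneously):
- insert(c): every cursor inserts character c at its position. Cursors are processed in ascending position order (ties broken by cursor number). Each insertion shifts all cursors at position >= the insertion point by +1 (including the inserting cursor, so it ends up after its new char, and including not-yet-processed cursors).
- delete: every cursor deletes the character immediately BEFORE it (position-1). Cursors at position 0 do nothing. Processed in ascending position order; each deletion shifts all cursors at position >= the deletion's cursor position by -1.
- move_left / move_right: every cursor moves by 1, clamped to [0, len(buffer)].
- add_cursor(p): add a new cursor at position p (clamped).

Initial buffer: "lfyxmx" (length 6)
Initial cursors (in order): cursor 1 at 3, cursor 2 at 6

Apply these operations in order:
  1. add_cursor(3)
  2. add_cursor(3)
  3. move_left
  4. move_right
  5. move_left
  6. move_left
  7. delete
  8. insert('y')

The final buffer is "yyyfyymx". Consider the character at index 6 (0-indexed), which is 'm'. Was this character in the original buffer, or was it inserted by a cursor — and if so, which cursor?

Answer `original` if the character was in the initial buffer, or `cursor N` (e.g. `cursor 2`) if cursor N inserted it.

After op 1 (add_cursor(3)): buffer="lfyxmx" (len 6), cursors c1@3 c3@3 c2@6, authorship ......
After op 2 (add_cursor(3)): buffer="lfyxmx" (len 6), cursors c1@3 c3@3 c4@3 c2@6, authorship ......
After op 3 (move_left): buffer="lfyxmx" (len 6), cursors c1@2 c3@2 c4@2 c2@5, authorship ......
After op 4 (move_right): buffer="lfyxmx" (len 6), cursors c1@3 c3@3 c4@3 c2@6, authorship ......
After op 5 (move_left): buffer="lfyxmx" (len 6), cursors c1@2 c3@2 c4@2 c2@5, authorship ......
After op 6 (move_left): buffer="lfyxmx" (len 6), cursors c1@1 c3@1 c4@1 c2@4, authorship ......
After op 7 (delete): buffer="fymx" (len 4), cursors c1@0 c3@0 c4@0 c2@2, authorship ....
After op 8 (insert('y')): buffer="yyyfyymx" (len 8), cursors c1@3 c3@3 c4@3 c2@6, authorship 134..2..
Authorship (.=original, N=cursor N): 1 3 4 . . 2 . .
Index 6: author = original

Answer: original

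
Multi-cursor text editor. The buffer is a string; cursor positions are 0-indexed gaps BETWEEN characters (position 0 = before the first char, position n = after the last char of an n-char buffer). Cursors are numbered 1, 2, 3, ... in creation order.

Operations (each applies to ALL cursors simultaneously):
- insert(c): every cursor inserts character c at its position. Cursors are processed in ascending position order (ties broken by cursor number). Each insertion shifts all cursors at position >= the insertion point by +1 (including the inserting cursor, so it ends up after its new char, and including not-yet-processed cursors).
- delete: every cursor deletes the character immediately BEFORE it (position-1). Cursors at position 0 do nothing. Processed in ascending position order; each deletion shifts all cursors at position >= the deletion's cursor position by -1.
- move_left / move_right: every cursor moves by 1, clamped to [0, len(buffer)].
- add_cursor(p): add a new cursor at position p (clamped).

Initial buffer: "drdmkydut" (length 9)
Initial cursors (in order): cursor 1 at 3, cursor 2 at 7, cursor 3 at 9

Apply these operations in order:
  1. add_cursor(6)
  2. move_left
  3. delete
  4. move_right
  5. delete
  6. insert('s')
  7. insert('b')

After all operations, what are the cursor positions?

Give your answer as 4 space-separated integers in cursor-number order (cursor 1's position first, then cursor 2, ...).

After op 1 (add_cursor(6)): buffer="drdmkydut" (len 9), cursors c1@3 c4@6 c2@7 c3@9, authorship .........
After op 2 (move_left): buffer="drdmkydut" (len 9), cursors c1@2 c4@5 c2@6 c3@8, authorship .........
After op 3 (delete): buffer="ddmdt" (len 5), cursors c1@1 c2@3 c4@3 c3@4, authorship .....
After op 4 (move_right): buffer="ddmdt" (len 5), cursors c1@2 c2@4 c4@4 c3@5, authorship .....
After op 5 (delete): buffer="d" (len 1), cursors c1@1 c2@1 c3@1 c4@1, authorship .
After op 6 (insert('s')): buffer="dssss" (len 5), cursors c1@5 c2@5 c3@5 c4@5, authorship .1234
After op 7 (insert('b')): buffer="dssssbbbb" (len 9), cursors c1@9 c2@9 c3@9 c4@9, authorship .12341234

Answer: 9 9 9 9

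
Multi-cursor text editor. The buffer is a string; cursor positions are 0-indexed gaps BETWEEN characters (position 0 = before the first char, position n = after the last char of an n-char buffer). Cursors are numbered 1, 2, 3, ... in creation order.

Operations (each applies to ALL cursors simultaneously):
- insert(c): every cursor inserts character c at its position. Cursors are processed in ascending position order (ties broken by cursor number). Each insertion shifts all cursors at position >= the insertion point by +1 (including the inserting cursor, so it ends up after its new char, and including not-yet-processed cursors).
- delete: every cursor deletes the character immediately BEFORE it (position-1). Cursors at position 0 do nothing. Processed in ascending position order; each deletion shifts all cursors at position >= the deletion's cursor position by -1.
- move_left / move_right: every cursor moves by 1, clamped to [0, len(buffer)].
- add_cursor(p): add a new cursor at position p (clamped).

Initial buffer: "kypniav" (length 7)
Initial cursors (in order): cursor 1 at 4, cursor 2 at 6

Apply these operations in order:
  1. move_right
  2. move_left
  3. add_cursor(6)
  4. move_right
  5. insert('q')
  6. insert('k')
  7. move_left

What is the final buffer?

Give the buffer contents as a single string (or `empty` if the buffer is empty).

Answer: kypniqkavqqkk

Derivation:
After op 1 (move_right): buffer="kypniav" (len 7), cursors c1@5 c2@7, authorship .......
After op 2 (move_left): buffer="kypniav" (len 7), cursors c1@4 c2@6, authorship .......
After op 3 (add_cursor(6)): buffer="kypniav" (len 7), cursors c1@4 c2@6 c3@6, authorship .......
After op 4 (move_right): buffer="kypniav" (len 7), cursors c1@5 c2@7 c3@7, authorship .......
After op 5 (insert('q')): buffer="kypniqavqq" (len 10), cursors c1@6 c2@10 c3@10, authorship .....1..23
After op 6 (insert('k')): buffer="kypniqkavqqkk" (len 13), cursors c1@7 c2@13 c3@13, authorship .....11..2323
After op 7 (move_left): buffer="kypniqkavqqkk" (len 13), cursors c1@6 c2@12 c3@12, authorship .....11..2323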